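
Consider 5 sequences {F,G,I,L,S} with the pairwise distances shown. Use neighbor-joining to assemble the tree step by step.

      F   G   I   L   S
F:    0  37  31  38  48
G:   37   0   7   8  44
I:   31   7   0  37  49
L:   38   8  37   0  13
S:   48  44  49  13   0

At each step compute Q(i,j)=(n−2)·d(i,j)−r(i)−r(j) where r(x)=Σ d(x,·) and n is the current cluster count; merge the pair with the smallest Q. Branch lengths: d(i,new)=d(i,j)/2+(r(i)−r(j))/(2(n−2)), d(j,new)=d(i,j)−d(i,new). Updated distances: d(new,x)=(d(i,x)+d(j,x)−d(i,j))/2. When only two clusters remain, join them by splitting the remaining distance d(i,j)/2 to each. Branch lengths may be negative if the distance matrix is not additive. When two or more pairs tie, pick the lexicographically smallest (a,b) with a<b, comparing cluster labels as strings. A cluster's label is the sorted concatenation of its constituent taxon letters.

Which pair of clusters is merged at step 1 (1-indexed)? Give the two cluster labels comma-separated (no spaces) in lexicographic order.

L,S

iteration 1: select L,S (d=13, Q=-211); attach at lengths (-19/6, 97/6); label the merged cluster LS
  updated: d(F,LS)=73/2, d(G,LS)=39/2, d(I,LS)=73/2
iteration 2: select F,LS (d=73/2, Q=-124); attach at lengths (85/4, 61/4); label the merged cluster FLS
  updated: d(FLS,G)=10, d(FLS,I)=31/2
iteration 3: select FLS,G (d=10, Q=-65/2); attach at lengths (37/4, 3/4); label the merged cluster FGLS
  updated: d(FGLS,I)=25/4
iteration 4: select FGLS,I (d=25/4); attach at lengths (25/8, 25/8); label the merged cluster FGILS
final tree: (((F:85/4,(L:-19/6,S:97/6):61/4):37/4,G:3/4):25/8,I:25/8)
total length: 263/4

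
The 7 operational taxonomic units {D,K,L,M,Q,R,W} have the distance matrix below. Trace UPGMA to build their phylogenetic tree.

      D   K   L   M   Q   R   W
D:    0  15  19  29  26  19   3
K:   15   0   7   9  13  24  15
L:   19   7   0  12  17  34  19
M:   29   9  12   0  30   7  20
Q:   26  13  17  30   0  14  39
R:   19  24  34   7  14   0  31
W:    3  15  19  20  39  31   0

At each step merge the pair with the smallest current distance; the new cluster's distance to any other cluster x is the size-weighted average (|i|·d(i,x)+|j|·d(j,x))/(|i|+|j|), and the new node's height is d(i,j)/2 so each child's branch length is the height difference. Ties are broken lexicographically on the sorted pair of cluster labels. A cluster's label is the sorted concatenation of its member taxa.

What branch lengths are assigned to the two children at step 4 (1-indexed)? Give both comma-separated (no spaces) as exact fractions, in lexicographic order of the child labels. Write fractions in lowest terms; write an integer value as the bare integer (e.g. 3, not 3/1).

1. join D+W (d=3) ⇒ DW; edges |D|=3/2, |W|=3/2
  updated: d(DW,K)=15, d(DW,L)=19, d(DW,M)=49/2, d(DW,Q)=65/2, d(DW,R)=25
2. join K+L (d=7) ⇒ KL; edges |K|=7/2, |L|=7/2
  updated: d(DW,KL)=17, d(KL,M)=21/2, d(KL,Q)=15, d(KL,R)=29
3. join M+R (d=7) ⇒ MR; edges |M|=7/2, |R|=7/2
  updated: d(DW,MR)=99/4, d(KL,MR)=79/4, d(MR,Q)=22
4. join KL+Q (d=15) ⇒ KLQ; edges |KL|=4, |Q|=15/2
  updated: d(DW,KLQ)=133/6, d(KLQ,MR)=41/2
5. join KLQ+MR (d=41/2) ⇒ KLMQR; edges |KLQ|=11/4, |MR|=27/4
  updated: d(DW,KLMQR)=116/5
6. join DW+KLMQR (d=116/5) ⇒ DKLMQRW; edges |DW|=101/10, |KLMQR|=27/20
final tree: ((D:3/2,W:3/2):101/10,(((K:7/2,L:7/2):4,Q:15/2):11/4,(M:7/2,R:7/2):27/4):27/20)
total length: 989/20

4,15/2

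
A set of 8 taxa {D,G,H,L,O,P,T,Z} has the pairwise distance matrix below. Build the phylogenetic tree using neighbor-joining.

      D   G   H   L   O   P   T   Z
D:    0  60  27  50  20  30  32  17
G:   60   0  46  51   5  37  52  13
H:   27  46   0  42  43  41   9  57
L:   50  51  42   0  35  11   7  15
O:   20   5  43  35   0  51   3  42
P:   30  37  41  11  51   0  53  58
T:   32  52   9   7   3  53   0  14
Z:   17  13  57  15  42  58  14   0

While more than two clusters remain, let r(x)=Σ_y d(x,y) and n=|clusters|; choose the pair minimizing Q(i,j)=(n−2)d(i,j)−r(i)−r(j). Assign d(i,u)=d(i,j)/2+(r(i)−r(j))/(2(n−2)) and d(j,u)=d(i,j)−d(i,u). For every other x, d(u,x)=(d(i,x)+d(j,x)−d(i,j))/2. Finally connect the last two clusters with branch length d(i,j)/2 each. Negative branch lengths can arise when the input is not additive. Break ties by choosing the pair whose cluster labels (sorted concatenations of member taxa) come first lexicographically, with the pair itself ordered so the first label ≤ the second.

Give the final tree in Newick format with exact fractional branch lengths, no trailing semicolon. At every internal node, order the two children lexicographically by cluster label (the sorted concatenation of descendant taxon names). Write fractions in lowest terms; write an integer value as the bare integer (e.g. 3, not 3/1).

((((D:61/6,Z:41/6):99/16,(G:95/12,O:-35/12):265/16):45/16,(H:205/16,T:-61/16):161/16):251/32,(L:-7/5,P:62/5):251/32)

step 1: merge (G,O) at d=5, Q=-433; branch lengths G→95/12, O→-35/12; new cluster GO
  updated: d(D,GO)=75/2, d(GO,H)=42, d(GO,L)=81/2, d(GO,P)=83/2, d(GO,T)=25, d(GO,Z)=25
step 2: merge (L,P) at d=11, Q=-345; branch lengths L→-7/5, P→62/5; new cluster LP
  updated: d(D,LP)=69/2, d(GO,LP)=71/2, d(H,LP)=36, d(LP,T)=49/2, d(LP,Z)=31
step 3: merge (H,T) at d=9, Q=-479/2; branch lengths H→205/16, T→-61/16; new cluster HT
  updated: d(D,HT)=25, d(GO,HT)=29, d(HT,LP)=103/4, d(HT,Z)=31
step 4: merge (D,Z) at d=17, Q=-167; branch lengths D→61/6, Z→41/6; new cluster DZ
  updated: d(DZ,GO)=91/4, d(DZ,HT)=39/2, d(DZ,LP)=97/4
step 5: merge (DZ,GO) at d=91/4, Q=-433/4; branch lengths DZ→99/16, GO→265/16; new cluster DGOZ
  updated: d(DGOZ,HT)=103/8, d(DGOZ,LP)=37/2
step 6: merge (DGOZ,HT) at d=103/8, Q=-457/8; branch lengths DGOZ→45/16, HT→161/16; new cluster DGHOTZ
  updated: d(DGHOTZ,LP)=251/16
step 7: merge (DGHOTZ,LP) at d=251/16; branch lengths DGHOTZ→251/32, LP→251/32; new cluster DGHLOPTZ
final tree: ((((D:61/6,Z:41/6):99/16,(G:95/12,O:-35/12):265/16):45/16,(H:205/16,T:-61/16):161/16):251/32,(L:-7/5,P:62/5):251/32)
total length: 1493/16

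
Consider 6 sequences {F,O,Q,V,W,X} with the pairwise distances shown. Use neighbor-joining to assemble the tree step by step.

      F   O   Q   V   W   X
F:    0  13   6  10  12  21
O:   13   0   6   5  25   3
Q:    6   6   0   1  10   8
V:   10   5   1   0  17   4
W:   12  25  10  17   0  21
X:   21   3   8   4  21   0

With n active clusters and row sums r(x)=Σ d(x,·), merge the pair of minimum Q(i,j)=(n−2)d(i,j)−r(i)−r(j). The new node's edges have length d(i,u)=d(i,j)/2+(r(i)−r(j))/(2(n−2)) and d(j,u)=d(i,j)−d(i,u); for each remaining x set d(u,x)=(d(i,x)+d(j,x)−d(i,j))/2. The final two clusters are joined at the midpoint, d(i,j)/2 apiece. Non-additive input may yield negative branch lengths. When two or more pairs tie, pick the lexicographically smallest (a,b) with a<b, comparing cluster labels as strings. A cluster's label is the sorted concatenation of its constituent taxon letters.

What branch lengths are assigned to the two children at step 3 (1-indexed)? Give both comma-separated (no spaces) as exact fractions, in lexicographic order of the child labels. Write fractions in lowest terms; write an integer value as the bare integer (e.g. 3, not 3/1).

33/8,-7/8

iteration 1: select F,W (d=12, Q=-99); attach at lengths (25/8, 71/8); label the merged cluster FW
  updated: d(FW,O)=13, d(FW,Q)=2, d(FW,V)=15/2, d(FW,X)=15
iteration 2: select FW,Q (d=2, Q=-97/2); attach at lengths (53/12, -29/12); label the merged cluster FQW
  updated: d(FQW,O)=17/2, d(FQW,V)=13/4, d(FQW,X)=21/2
iteration 3: select FQW,V (d=13/4, Q=-28); attach at lengths (33/8, -7/8); label the merged cluster FQVW
  updated: d(FQVW,O)=41/8, d(FQVW,X)=45/8
iteration 4: select FQVW,O (d=41/8, Q=-55/4); attach at lengths (31/8, 5/4); label the merged cluster FOQVW
  updated: d(FOQVW,X)=7/4
iteration 5: select FOQVW,X (d=7/4); attach at lengths (7/8, 7/8); label the merged cluster FOQVWX
final tree: (((((F:25/8,W:71/8):53/12,Q:-29/12):33/8,V:-7/8):31/8,O:5/4):7/8,X:7/8)
total length: 193/8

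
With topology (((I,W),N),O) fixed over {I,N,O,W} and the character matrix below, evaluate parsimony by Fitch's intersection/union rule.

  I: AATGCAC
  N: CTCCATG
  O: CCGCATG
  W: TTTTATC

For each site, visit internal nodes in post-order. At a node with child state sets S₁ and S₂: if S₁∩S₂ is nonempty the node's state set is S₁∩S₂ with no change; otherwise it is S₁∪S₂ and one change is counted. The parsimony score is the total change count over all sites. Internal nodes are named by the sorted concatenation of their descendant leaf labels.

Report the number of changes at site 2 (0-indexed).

2

[col 0] IW: children I:{A}, W:{T} ∪→ {A,T}; cost 1
[col 0] INW: children IW:{A,T}, N:{C} ∪→ {A,C,T}; cost 1
[col 0] INOW: children INW:{A,C,T}, O:{C} ∩→ {C}; cost 0
[col 1] IW: children I:{A}, W:{T} ∪→ {A,T}; cost 1
[col 1] INW: children IW:{A,T}, N:{T} ∩→ {T}; cost 0
[col 1] INOW: children INW:{T}, O:{C} ∪→ {C,T}; cost 1
[col 2] IW: children I:{T}, W:{T} ∩→ {T}; cost 0
[col 2] INW: children IW:{T}, N:{C} ∪→ {C,T}; cost 1
[col 2] INOW: children INW:{C,T}, O:{G} ∪→ {C,G,T}; cost 1
[col 3] IW: children I:{G}, W:{T} ∪→ {G,T}; cost 1
[col 3] INW: children IW:{G,T}, N:{C} ∪→ {C,G,T}; cost 1
[col 3] INOW: children INW:{C,G,T}, O:{C} ∩→ {C}; cost 0
[col 4] IW: children I:{C}, W:{A} ∪→ {A,C}; cost 1
[col 4] INW: children IW:{A,C}, N:{A} ∩→ {A}; cost 0
[col 4] INOW: children INW:{A}, O:{A} ∩→ {A}; cost 0
[col 5] IW: children I:{A}, W:{T} ∪→ {A,T}; cost 1
[col 5] INW: children IW:{A,T}, N:{T} ∩→ {T}; cost 0
[col 5] INOW: children INW:{T}, O:{T} ∩→ {T}; cost 0
[col 6] IW: children I:{C}, W:{C} ∩→ {C}; cost 0
[col 6] INW: children IW:{C}, N:{G} ∪→ {C,G}; cost 1
[col 6] INOW: children INW:{C,G}, O:{G} ∩→ {G}; cost 0
per-site changes: [2, 2, 2, 2, 1, 1, 1]; total = 11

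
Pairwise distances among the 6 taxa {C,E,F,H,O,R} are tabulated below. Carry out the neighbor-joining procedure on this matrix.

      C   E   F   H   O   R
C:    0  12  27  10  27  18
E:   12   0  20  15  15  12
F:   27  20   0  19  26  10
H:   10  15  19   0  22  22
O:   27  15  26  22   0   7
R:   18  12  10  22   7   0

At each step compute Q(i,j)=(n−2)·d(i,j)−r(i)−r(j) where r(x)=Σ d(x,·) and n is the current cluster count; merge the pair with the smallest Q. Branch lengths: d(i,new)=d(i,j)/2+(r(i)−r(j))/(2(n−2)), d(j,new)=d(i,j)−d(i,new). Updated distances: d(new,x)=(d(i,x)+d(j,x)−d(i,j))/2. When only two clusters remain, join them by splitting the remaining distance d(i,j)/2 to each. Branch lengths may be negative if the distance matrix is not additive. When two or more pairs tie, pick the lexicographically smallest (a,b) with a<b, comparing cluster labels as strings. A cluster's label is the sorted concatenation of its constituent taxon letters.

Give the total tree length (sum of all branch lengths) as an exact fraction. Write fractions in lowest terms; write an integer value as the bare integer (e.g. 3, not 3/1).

703/16

step 1: merge (C,H) at d=10, Q=-142; branch lengths C→23/4, H→17/4; new cluster CH
  updated: d(CH,E)=17/2, d(CH,F)=18, d(CH,O)=39/2, d(CH,R)=15
step 2: merge (CH,E) at d=17/2, Q=-91; branch lengths CH→31/6, E→10/3; new cluster CEH
  updated: d(CEH,F)=59/4, d(CEH,O)=13, d(CEH,R)=37/4
step 3: merge (CEH,F) at d=59/4, Q=-233/4; branch lengths CEH→63/16, F→173/16; new cluster CEFH
  updated: d(CEFH,O)=97/8, d(CEFH,R)=9/4
step 4: merge (CEFH,O) at d=97/8, Q=-171/8; branch lengths CEFH→59/16, O→135/16; new cluster CEFHO
  updated: d(CEFHO,R)=-23/16
step 5: merge (CEFHO,R) at d=-23/16; branch lengths CEFHO→-23/32, R→-23/32; new cluster CEFHOR
final tree: (((((C:23/4,H:17/4):31/6,E:10/3):63/16,F:173/16):59/16,O:135/16):-23/32,R:-23/32)
total length: 703/16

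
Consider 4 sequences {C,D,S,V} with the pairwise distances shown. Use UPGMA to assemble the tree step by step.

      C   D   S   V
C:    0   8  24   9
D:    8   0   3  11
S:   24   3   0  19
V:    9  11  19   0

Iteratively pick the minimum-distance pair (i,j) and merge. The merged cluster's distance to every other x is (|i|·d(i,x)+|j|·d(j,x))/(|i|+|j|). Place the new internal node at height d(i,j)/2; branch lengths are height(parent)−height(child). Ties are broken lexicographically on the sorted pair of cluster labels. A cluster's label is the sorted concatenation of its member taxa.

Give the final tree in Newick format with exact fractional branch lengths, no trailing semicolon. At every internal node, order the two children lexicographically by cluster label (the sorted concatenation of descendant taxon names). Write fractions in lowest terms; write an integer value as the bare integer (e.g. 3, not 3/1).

((C:9/2,V:9/2):13/4,(D:3/2,S:3/2):25/4)

iteration 1: select D,S (d=3); attach at lengths (3/2, 3/2); label the merged cluster DS
  updated: d(C,DS)=16, d(DS,V)=15
iteration 2: select C,V (d=9); attach at lengths (9/2, 9/2); label the merged cluster CV
  updated: d(CV,DS)=31/2
iteration 3: select CV,DS (d=31/2); attach at lengths (13/4, 25/4); label the merged cluster CDSV
final tree: ((C:9/2,V:9/2):13/4,(D:3/2,S:3/2):25/4)
total length: 43/2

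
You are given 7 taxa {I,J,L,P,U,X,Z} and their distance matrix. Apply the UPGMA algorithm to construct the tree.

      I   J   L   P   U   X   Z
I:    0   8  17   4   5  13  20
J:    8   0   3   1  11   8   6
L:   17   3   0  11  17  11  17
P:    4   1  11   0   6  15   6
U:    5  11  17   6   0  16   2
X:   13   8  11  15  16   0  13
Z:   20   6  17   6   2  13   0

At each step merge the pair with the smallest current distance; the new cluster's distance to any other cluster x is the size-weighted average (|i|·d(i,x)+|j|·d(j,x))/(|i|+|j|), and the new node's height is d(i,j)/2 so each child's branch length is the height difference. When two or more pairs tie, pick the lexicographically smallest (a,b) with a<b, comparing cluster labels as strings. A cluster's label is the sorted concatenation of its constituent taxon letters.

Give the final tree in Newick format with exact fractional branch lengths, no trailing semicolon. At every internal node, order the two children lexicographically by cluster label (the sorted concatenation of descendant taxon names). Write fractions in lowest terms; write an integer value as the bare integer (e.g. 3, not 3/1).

(((I:3,(J:1/2,P:1/2):5/2):3/2,(U:1,Z:1):7/2):2,(L:11/2,X:11/2):1)

iteration 1: select J,P (d=1); attach at lengths (1/2, 1/2); label the merged cluster JP
  updated: d(I,JP)=6, d(JP,L)=7, d(JP,U)=17/2, d(JP,X)=23/2, d(JP,Z)=6
iteration 2: select U,Z (d=2); attach at lengths (1, 1); label the merged cluster UZ
  updated: d(I,UZ)=25/2, d(JP,UZ)=29/4, d(L,UZ)=17, d(UZ,X)=29/2
iteration 3: select I,JP (d=6); attach at lengths (3, 5/2); label the merged cluster IJP
  updated: d(IJP,L)=31/3, d(IJP,UZ)=9, d(IJP,X)=12
iteration 4: select IJP,UZ (d=9); attach at lengths (3/2, 7/2); label the merged cluster IJPUZ
  updated: d(IJPUZ,L)=13, d(IJPUZ,X)=13
iteration 5: select L,X (d=11); attach at lengths (11/2, 11/2); label the merged cluster LX
  updated: d(IJPUZ,LX)=13
iteration 6: select IJPUZ,LX (d=13); attach at lengths (2, 1); label the merged cluster IJLPUXZ
final tree: (((I:3,(J:1/2,P:1/2):5/2):3/2,(U:1,Z:1):7/2):2,(L:11/2,X:11/2):1)
total length: 55/2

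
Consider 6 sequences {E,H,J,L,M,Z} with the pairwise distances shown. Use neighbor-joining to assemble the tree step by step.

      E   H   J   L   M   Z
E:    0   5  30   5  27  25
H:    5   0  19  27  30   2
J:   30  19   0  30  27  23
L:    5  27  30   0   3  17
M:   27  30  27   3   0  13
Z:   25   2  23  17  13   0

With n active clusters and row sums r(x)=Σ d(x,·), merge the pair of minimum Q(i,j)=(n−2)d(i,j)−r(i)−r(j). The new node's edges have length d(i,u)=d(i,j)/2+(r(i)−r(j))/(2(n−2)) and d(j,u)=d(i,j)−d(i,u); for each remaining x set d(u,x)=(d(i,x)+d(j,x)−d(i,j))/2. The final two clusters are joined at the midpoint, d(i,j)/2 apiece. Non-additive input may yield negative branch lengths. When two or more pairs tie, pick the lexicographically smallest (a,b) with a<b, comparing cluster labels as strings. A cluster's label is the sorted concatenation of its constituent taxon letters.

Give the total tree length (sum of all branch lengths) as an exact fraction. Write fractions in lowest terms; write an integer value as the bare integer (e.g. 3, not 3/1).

iteration 1: select L,M (d=3, Q=-170); attach at lengths (-3/4, 15/4); label the merged cluster LM
  updated: d(E,LM)=29/2, d(H,LM)=27, d(J,LM)=27, d(LM,Z)=27/2
iteration 2: select E,LM (d=29/2, Q=-113); attach at lengths (6, 17/2); label the merged cluster ELM
  updated: d(ELM,H)=35/4, d(ELM,J)=85/4, d(ELM,Z)=12
iteration 3: select ELM,J (d=85/4, Q=-251/4); attach at lengths (85/16, 255/16); label the merged cluster EJLM
  updated: d(EJLM,H)=13/4, d(EJLM,Z)=55/8
iteration 4: select EJLM,H (d=13/4, Q=-97/8); attach at lengths (65/16, -13/16); label the merged cluster EHJLM
  updated: d(EHJLM,Z)=45/16
iteration 5: select EHJLM,Z (d=45/16); attach at lengths (45/32, 45/32); label the merged cluster EHJLMZ
final tree: ((((E:6,(L:-3/4,M:15/4):17/2):85/16,J:255/16):65/16,H:-13/16):45/32,Z:45/32)
total length: 717/16

717/16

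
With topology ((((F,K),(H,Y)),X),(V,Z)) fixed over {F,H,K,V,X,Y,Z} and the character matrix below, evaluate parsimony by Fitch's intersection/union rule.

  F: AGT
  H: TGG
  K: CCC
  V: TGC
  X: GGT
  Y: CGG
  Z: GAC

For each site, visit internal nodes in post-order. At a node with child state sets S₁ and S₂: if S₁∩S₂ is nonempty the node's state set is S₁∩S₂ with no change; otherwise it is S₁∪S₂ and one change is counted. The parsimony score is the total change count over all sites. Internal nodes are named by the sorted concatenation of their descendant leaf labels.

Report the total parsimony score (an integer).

9

FK@0: {A} ∪ {C} = {A,C} (union, +1)
HY@0: {T} ∪ {C} = {C,T} (union, +1)
FHKY@0: {A,C} ∩ {C,T} = {C} (intersection, +0)
FHKXY@0: {C} ∪ {G} = {C,G} (union, +1)
VZ@0: {T} ∪ {G} = {G,T} (union, +1)
FHKVXYZ@0: {C,G} ∩ {G,T} = {G} (intersection, +0)
FK@1: {G} ∪ {C} = {C,G} (union, +1)
HY@1: {G} ∩ {G} = {G} (intersection, +0)
FHKY@1: {C,G} ∩ {G} = {G} (intersection, +0)
FHKXY@1: {G} ∩ {G} = {G} (intersection, +0)
VZ@1: {G} ∪ {A} = {A,G} (union, +1)
FHKVXYZ@1: {G} ∩ {A,G} = {G} (intersection, +0)
FK@2: {T} ∪ {C} = {C,T} (union, +1)
HY@2: {G} ∩ {G} = {G} (intersection, +0)
FHKY@2: {C,T} ∪ {G} = {C,G,T} (union, +1)
FHKXY@2: {C,G,T} ∩ {T} = {T} (intersection, +0)
VZ@2: {C} ∩ {C} = {C} (intersection, +0)
FHKVXYZ@2: {T} ∪ {C} = {C,T} (union, +1)
per-site changes: [4, 2, 3]; total = 9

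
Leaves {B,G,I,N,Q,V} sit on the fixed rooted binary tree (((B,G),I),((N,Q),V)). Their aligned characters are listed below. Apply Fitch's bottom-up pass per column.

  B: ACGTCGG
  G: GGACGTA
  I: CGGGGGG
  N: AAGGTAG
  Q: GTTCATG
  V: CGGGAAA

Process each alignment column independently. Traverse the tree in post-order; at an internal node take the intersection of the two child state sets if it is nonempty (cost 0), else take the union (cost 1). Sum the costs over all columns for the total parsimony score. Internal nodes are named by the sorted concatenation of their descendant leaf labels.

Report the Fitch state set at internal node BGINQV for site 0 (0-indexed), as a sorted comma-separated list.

site 0, node BG: B={A} ∪ G={G} → {A,G} (+1)
site 0, node BGI: BG={A,G} ∪ I={C} → {A,C,G} (+1)
site 0, node NQ: N={A} ∪ Q={G} → {A,G} (+1)
site 0, node NQV: NQ={A,G} ∪ V={C} → {A,C,G} (+1)
site 0, node BGINQV: BGI={A,C,G} ∩ NQV={A,C,G} → {A,C,G} (+0)
site 1, node BG: B={C} ∪ G={G} → {C,G} (+1)
site 1, node BGI: BG={C,G} ∩ I={G} → {G} (+0)
site 1, node NQ: N={A} ∪ Q={T} → {A,T} (+1)
site 1, node NQV: NQ={A,T} ∪ V={G} → {A,G,T} (+1)
site 1, node BGINQV: BGI={G} ∩ NQV={A,G,T} → {G} (+0)
site 2, node BG: B={G} ∪ G={A} → {A,G} (+1)
site 2, node BGI: BG={A,G} ∩ I={G} → {G} (+0)
site 2, node NQ: N={G} ∪ Q={T} → {G,T} (+1)
site 2, node NQV: NQ={G,T} ∩ V={G} → {G} (+0)
site 2, node BGINQV: BGI={G} ∩ NQV={G} → {G} (+0)
site 3, node BG: B={T} ∪ G={C} → {C,T} (+1)
site 3, node BGI: BG={C,T} ∪ I={G} → {C,G,T} (+1)
site 3, node NQ: N={G} ∪ Q={C} → {C,G} (+1)
site 3, node NQV: NQ={C,G} ∩ V={G} → {G} (+0)
site 3, node BGINQV: BGI={C,G,T} ∩ NQV={G} → {G} (+0)
site 4, node BG: B={C} ∪ G={G} → {C,G} (+1)
site 4, node BGI: BG={C,G} ∩ I={G} → {G} (+0)
site 4, node NQ: N={T} ∪ Q={A} → {A,T} (+1)
site 4, node NQV: NQ={A,T} ∩ V={A} → {A} (+0)
site 4, node BGINQV: BGI={G} ∪ NQV={A} → {A,G} (+1)
site 5, node BG: B={G} ∪ G={T} → {G,T} (+1)
site 5, node BGI: BG={G,T} ∩ I={G} → {G} (+0)
site 5, node NQ: N={A} ∪ Q={T} → {A,T} (+1)
site 5, node NQV: NQ={A,T} ∩ V={A} → {A} (+0)
site 5, node BGINQV: BGI={G} ∪ NQV={A} → {A,G} (+1)
site 6, node BG: B={G} ∪ G={A} → {A,G} (+1)
site 6, node BGI: BG={A,G} ∩ I={G} → {G} (+0)
site 6, node NQ: N={G} ∩ Q={G} → {G} (+0)
site 6, node NQV: NQ={G} ∪ V={A} → {A,G} (+1)
site 6, node BGINQV: BGI={G} ∩ NQV={A,G} → {G} (+0)
per-site changes: [4, 3, 2, 3, 3, 3, 2]; total = 20

A,C,G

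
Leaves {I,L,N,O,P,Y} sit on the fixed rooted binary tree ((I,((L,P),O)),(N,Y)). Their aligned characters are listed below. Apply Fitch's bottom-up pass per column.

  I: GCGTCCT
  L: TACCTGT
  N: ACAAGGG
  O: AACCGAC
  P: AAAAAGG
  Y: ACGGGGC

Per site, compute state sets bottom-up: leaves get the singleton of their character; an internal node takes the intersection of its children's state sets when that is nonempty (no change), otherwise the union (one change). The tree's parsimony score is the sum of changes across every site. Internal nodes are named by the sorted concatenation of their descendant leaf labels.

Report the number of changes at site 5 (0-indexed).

site 0, node LP: L={T} ∪ P={A} → {A,T} (+1)
site 0, node LOP: LP={A,T} ∩ O={A} → {A} (+0)
site 0, node ILOP: I={G} ∪ LOP={A} → {A,G} (+1)
site 0, node NY: N={A} ∩ Y={A} → {A} (+0)
site 0, node ILNOPY: ILOP={A,G} ∩ NY={A} → {A} (+0)
site 1, node LP: L={A} ∩ P={A} → {A} (+0)
site 1, node LOP: LP={A} ∩ O={A} → {A} (+0)
site 1, node ILOP: I={C} ∪ LOP={A} → {A,C} (+1)
site 1, node NY: N={C} ∩ Y={C} → {C} (+0)
site 1, node ILNOPY: ILOP={A,C} ∩ NY={C} → {C} (+0)
site 2, node LP: L={C} ∪ P={A} → {A,C} (+1)
site 2, node LOP: LP={A,C} ∩ O={C} → {C} (+0)
site 2, node ILOP: I={G} ∪ LOP={C} → {C,G} (+1)
site 2, node NY: N={A} ∪ Y={G} → {A,G} (+1)
site 2, node ILNOPY: ILOP={C,G} ∩ NY={A,G} → {G} (+0)
site 3, node LP: L={C} ∪ P={A} → {A,C} (+1)
site 3, node LOP: LP={A,C} ∩ O={C} → {C} (+0)
site 3, node ILOP: I={T} ∪ LOP={C} → {C,T} (+1)
site 3, node NY: N={A} ∪ Y={G} → {A,G} (+1)
site 3, node ILNOPY: ILOP={C,T} ∪ NY={A,G} → {A,C,G,T} (+1)
site 4, node LP: L={T} ∪ P={A} → {A,T} (+1)
site 4, node LOP: LP={A,T} ∪ O={G} → {A,G,T} (+1)
site 4, node ILOP: I={C} ∪ LOP={A,G,T} → {A,C,G,T} (+1)
site 4, node NY: N={G} ∩ Y={G} → {G} (+0)
site 4, node ILNOPY: ILOP={A,C,G,T} ∩ NY={G} → {G} (+0)
site 5, node LP: L={G} ∩ P={G} → {G} (+0)
site 5, node LOP: LP={G} ∪ O={A} → {A,G} (+1)
site 5, node ILOP: I={C} ∪ LOP={A,G} → {A,C,G} (+1)
site 5, node NY: N={G} ∩ Y={G} → {G} (+0)
site 5, node ILNOPY: ILOP={A,C,G} ∩ NY={G} → {G} (+0)
site 6, node LP: L={T} ∪ P={G} → {G,T} (+1)
site 6, node LOP: LP={G,T} ∪ O={C} → {C,G,T} (+1)
site 6, node ILOP: I={T} ∩ LOP={C,G,T} → {T} (+0)
site 6, node NY: N={G} ∪ Y={C} → {C,G} (+1)
site 6, node ILNOPY: ILOP={T} ∪ NY={C,G} → {C,G,T} (+1)
per-site changes: [2, 1, 3, 4, 3, 2, 4]; total = 19

2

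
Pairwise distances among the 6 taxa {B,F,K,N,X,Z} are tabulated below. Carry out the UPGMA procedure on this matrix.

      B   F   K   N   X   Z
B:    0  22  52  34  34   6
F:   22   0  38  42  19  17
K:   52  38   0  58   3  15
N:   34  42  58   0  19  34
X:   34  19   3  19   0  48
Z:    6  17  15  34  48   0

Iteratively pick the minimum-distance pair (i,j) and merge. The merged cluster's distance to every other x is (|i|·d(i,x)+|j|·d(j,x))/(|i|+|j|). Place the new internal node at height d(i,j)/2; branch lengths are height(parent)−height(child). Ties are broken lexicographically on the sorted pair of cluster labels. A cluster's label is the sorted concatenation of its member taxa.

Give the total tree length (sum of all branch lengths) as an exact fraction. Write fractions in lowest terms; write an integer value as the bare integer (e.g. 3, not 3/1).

4129/60

1. join K+X (d=3) ⇒ KX; edges |K|=3/2, |X|=3/2
  updated: d(B,KX)=43, d(F,KX)=57/2, d(KX,N)=77/2, d(KX,Z)=63/2
2. join B+Z (d=6) ⇒ BZ; edges |B|=3, |Z|=3
  updated: d(BZ,F)=39/2, d(BZ,KX)=149/4, d(BZ,N)=34
3. join BZ+F (d=39/2) ⇒ BFZ; edges |BZ|=27/4, |F|=39/4
  updated: d(BFZ,KX)=103/3, d(BFZ,N)=110/3
4. join BFZ+KX (d=103/3) ⇒ BFKXZ; edges |BFZ|=89/12, |KX|=47/3
  updated: d(BFKXZ,N)=187/5
5. join BFKXZ+N (d=187/5) ⇒ BFKNXZ; edges |BFKXZ|=23/15, |N|=187/10
final tree: ((((B:3,Z:3):27/4,F:39/4):89/12,(K:3/2,X:3/2):47/3):23/15,N:187/10)
total length: 4129/60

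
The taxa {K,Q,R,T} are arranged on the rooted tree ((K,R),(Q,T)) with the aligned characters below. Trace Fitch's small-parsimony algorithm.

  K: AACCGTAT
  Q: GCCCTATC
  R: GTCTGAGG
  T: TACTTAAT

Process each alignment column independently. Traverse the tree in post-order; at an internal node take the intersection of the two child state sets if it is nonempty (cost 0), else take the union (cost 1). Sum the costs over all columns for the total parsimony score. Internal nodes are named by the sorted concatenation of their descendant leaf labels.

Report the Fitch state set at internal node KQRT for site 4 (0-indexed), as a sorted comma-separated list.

KR@0: {A} ∪ {G} = {A,G} (union, +1)
QT@0: {G} ∪ {T} = {G,T} (union, +1)
KQRT@0: {A,G} ∩ {G,T} = {G} (intersection, +0)
KR@1: {A} ∪ {T} = {A,T} (union, +1)
QT@1: {C} ∪ {A} = {A,C} (union, +1)
KQRT@1: {A,T} ∩ {A,C} = {A} (intersection, +0)
KR@2: {C} ∩ {C} = {C} (intersection, +0)
QT@2: {C} ∩ {C} = {C} (intersection, +0)
KQRT@2: {C} ∩ {C} = {C} (intersection, +0)
KR@3: {C} ∪ {T} = {C,T} (union, +1)
QT@3: {C} ∪ {T} = {C,T} (union, +1)
KQRT@3: {C,T} ∩ {C,T} = {C,T} (intersection, +0)
KR@4: {G} ∩ {G} = {G} (intersection, +0)
QT@4: {T} ∩ {T} = {T} (intersection, +0)
KQRT@4: {G} ∪ {T} = {G,T} (union, +1)
KR@5: {T} ∪ {A} = {A,T} (union, +1)
QT@5: {A} ∩ {A} = {A} (intersection, +0)
KQRT@5: {A,T} ∩ {A} = {A} (intersection, +0)
KR@6: {A} ∪ {G} = {A,G} (union, +1)
QT@6: {T} ∪ {A} = {A,T} (union, +1)
KQRT@6: {A,G} ∩ {A,T} = {A} (intersection, +0)
KR@7: {T} ∪ {G} = {G,T} (union, +1)
QT@7: {C} ∪ {T} = {C,T} (union, +1)
KQRT@7: {G,T} ∩ {C,T} = {T} (intersection, +0)
per-site changes: [2, 2, 0, 2, 1, 1, 2, 2]; total = 12

G,T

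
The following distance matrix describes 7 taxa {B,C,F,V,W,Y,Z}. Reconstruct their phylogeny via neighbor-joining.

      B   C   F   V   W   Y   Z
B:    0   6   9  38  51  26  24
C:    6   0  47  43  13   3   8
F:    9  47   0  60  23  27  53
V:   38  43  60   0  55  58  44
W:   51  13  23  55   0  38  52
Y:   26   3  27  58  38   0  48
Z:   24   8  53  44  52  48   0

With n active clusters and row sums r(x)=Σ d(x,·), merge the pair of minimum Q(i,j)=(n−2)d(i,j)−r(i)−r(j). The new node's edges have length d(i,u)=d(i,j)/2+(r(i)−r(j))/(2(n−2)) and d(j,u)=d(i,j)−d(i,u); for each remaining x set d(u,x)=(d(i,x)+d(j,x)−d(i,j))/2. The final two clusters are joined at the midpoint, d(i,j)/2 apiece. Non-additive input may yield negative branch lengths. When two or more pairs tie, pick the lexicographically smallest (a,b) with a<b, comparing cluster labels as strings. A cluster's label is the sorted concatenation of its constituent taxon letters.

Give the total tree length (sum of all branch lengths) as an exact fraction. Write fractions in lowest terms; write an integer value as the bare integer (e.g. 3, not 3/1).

step 1: merge (F,W) at d=23, Q=-336; branch lengths F→51/5, W→64/5; new cluster FW
  updated: d(B,FW)=37/2, d(C,FW)=37/2, d(FW,V)=46, d(FW,Y)=21, d(FW,Z)=41
step 2: merge (C,Y) at d=3, Q=-445/2; branch lengths C→-131/16, Y→179/16; new cluster CY
  updated: d(B,CY)=29/2, d(CY,FW)=73/4, d(CY,V)=49, d(CY,Z)=53/2
step 3: merge (V,Z) at d=44, Q=-361/2; branch lengths V→347/12, Z→181/12; new cluster VZ
  updated: d(B,VZ)=9, d(CY,VZ)=63/4, d(FW,VZ)=43/2
step 4: merge (B,VZ) at d=9, Q=-281/4; branch lengths B→55/16, VZ→89/16; new cluster BVZ
  updated: d(BVZ,CY)=85/8, d(BVZ,FW)=31/2
step 5: merge (BVZ,CY) at d=85/8, Q=-355/8; branch lengths BVZ→63/16, CY→107/16; new cluster BCVYZ
  updated: d(BCVYZ,FW)=185/16
step 6: merge (BCVYZ,FW) at d=185/16; branch lengths BCVYZ→185/32, FW→185/32; new cluster BCFVWYZ
final tree: (((B:55/16,(V:347/12,Z:181/12):89/16):63/16,(C:-131/16,Y:179/16):107/16):185/32,(F:51/5,W:64/5):185/32)
total length: 1619/16

1619/16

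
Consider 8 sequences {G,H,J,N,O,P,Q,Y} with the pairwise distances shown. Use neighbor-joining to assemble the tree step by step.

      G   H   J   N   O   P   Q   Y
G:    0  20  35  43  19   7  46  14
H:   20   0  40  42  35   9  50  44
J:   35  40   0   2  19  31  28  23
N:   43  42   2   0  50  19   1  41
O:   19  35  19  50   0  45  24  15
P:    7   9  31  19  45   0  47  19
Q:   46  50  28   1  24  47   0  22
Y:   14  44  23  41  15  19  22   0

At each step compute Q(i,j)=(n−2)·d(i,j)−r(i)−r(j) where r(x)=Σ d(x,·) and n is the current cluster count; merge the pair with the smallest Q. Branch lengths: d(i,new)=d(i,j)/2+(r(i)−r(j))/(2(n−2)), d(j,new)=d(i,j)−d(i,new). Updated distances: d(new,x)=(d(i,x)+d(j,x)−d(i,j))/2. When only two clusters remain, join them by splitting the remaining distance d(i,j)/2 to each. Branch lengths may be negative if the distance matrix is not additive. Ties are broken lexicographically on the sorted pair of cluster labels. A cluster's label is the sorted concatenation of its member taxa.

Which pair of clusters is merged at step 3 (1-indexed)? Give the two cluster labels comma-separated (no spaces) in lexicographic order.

H,P

step 1: merge (N,Q) at d=1, Q=-410; branch lengths N→-7/6, Q→13/6; new cluster NQ
  updated: d(G,NQ)=44, d(H,NQ)=91/2, d(J,NQ)=29/2, d(NQ,O)=73/2, d(NQ,P)=65/2, d(NQ,Y)=31
step 2: merge (J,NQ) at d=29/2, Q=-294; branch lengths J→31/10, NQ→57/5; new cluster JNQ
  updated: d(G,JNQ)=129/4, d(H,JNQ)=71/2, d(JNQ,O)=41/2, d(JNQ,P)=49/2, d(JNQ,Y)=79/4
step 3: merge (H,P) at d=9, Q=-212; branch lengths H→75/8, P→-3/8; new cluster HP
  updated: d(G,HP)=9, d(HP,JNQ)=51/2, d(HP,O)=71/2, d(HP,Y)=27
step 4: merge (G,HP) at d=9, Q=-577/4; branch lengths G→17/24, HP→199/24; new cluster GHP
  updated: d(GHP,JNQ)=195/8, d(GHP,O)=91/4, d(GHP,Y)=16
step 5: merge (GHP,Y) at d=16, Q=-655/8; branch lengths GHP→355/32, Y→157/32; new cluster GHPY
  updated: d(GHPY,JNQ)=225/16, d(GHPY,O)=87/8
step 6: merge (GHPY,JNQ) at d=225/16, Q=-727/16; branch lengths GHPY→71/32, JNQ→379/32; new cluster GHJNPQY
  updated: d(GHJNPQY,O)=277/32
step 7: merge (GHJNPQY,O) at d=277/32; branch lengths GHJNPQY→277/64, O→277/64; new cluster GHJNOPQY
final tree: ((((G:17/24,(H:75/8,P:-3/8):199/24):355/32,Y:157/32):71/32,(J:31/10,(N:-7/6,Q:13/6):57/5):379/32):277/64,O:277/64)
total length: 2311/32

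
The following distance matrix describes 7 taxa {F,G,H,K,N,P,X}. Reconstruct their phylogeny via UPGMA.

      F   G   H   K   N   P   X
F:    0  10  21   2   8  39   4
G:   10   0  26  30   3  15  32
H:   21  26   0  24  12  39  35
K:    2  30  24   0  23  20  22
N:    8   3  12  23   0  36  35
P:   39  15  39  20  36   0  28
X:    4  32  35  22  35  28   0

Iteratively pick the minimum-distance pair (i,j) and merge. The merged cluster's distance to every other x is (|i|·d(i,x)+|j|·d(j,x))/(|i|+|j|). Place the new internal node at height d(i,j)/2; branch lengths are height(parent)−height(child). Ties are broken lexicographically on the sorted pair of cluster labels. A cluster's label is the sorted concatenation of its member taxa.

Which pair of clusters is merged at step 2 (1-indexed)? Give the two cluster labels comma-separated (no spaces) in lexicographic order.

G,N

1. join F+K (d=2) ⇒ FK; edges |F|=1, |K|=1
  updated: d(FK,G)=20, d(FK,H)=45/2, d(FK,N)=31/2, d(FK,P)=59/2, d(FK,X)=13
2. join G+N (d=3) ⇒ GN; edges |G|=3/2, |N|=3/2
  updated: d(FK,GN)=71/4, d(GN,H)=19, d(GN,P)=51/2, d(GN,X)=67/2
3. join FK+X (d=13) ⇒ FKX; edges |FK|=11/2, |X|=13/2
  updated: d(FKX,GN)=23, d(FKX,H)=80/3, d(FKX,P)=29
4. join GN+H (d=19) ⇒ GHN; edges |GN|=8, |H|=19/2
  updated: d(FKX,GHN)=218/9, d(GHN,P)=30
5. join FKX+GHN (d=218/9) ⇒ FGHKNX; edges |FKX|=101/18, |GHN|=47/18
  updated: d(FGHKNX,P)=59/2
6. join FGHKNX+P (d=59/2) ⇒ FGHKNPX; edges |FGHKNX|=95/36, |P|=59/4
final tree: ((((F:1,K:1):11/2,X:13/2):101/18,((G:3/2,N:3/2):8,H:19/2):47/18):95/36,P:59/4)
total length: 541/9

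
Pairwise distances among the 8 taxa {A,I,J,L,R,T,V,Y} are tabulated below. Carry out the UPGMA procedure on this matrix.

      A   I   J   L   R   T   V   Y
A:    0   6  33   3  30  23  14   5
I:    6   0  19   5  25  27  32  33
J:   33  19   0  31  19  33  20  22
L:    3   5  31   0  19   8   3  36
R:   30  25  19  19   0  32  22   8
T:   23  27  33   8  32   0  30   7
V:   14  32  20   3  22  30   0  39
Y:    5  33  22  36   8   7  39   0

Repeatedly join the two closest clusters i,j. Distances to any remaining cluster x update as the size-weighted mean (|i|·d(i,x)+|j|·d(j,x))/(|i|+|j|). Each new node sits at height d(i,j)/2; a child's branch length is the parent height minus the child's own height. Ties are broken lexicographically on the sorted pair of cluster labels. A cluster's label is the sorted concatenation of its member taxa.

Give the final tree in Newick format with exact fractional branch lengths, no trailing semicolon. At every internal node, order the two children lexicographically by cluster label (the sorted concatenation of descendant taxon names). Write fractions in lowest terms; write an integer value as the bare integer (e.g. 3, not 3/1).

1. join A+L (d=3) ⇒ AL; edges |A|=3/2, |L|=3/2
  updated: d(AL,I)=11/2, d(AL,J)=32, d(AL,R)=49/2, d(AL,T)=31/2, d(AL,V)=17/2, d(AL,Y)=41/2
2. join AL+I (d=11/2) ⇒ AIL; edges |AL|=5/4, |I|=11/4
  updated: d(AIL,J)=83/3, d(AIL,R)=74/3, d(AIL,T)=58/3, d(AIL,V)=49/3, d(AIL,Y)=74/3
3. join T+Y (d=7) ⇒ TY; edges |T|=7/2, |Y|=7/2
  updated: d(AIL,TY)=22, d(J,TY)=55/2, d(R,TY)=20, d(TY,V)=69/2
4. join AIL+V (d=49/3) ⇒ AILV; edges |AIL|=65/12, |V|=49/6
  updated: d(AILV,J)=103/4, d(AILV,R)=24, d(AILV,TY)=201/8
5. join J+R (d=19) ⇒ JR; edges |J|=19/2, |R|=19/2
  updated: d(AILV,JR)=199/8, d(JR,TY)=95/4
6. join JR+TY (d=95/4) ⇒ JRTY; edges |JR|=19/8, |TY|=67/8
  updated: d(AILV,JRTY)=25
7. join AILV+JRTY (d=25) ⇒ AIJLRTVY; edges |AILV|=13/3, |JRTY|=5/8
final tree: ((((A:3/2,L:3/2):5/4,I:11/4):65/12,V:49/6):13/3,((J:19/2,R:19/2):19/8,(T:7/2,Y:7/2):67/8):5/8)
total length: 1495/24

((((A:3/2,L:3/2):5/4,I:11/4):65/12,V:49/6):13/3,((J:19/2,R:19/2):19/8,(T:7/2,Y:7/2):67/8):5/8)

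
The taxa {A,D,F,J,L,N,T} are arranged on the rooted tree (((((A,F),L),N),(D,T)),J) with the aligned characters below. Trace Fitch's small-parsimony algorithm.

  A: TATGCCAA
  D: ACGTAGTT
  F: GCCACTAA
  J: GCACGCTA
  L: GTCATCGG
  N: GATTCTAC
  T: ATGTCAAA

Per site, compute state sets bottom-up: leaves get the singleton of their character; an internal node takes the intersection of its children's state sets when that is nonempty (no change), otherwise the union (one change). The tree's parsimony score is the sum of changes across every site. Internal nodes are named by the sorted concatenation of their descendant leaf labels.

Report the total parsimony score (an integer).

26

AF@0: {T} ∪ {G} = {G,T} (union, +1)
AFL@0: {G,T} ∩ {G} = {G} (intersection, +0)
AFLN@0: {G} ∩ {G} = {G} (intersection, +0)
DT@0: {A} ∩ {A} = {A} (intersection, +0)
ADFLNT@0: {G} ∪ {A} = {A,G} (union, +1)
ADFJLNT@0: {A,G} ∩ {G} = {G} (intersection, +0)
AF@1: {A} ∪ {C} = {A,C} (union, +1)
AFL@1: {A,C} ∪ {T} = {A,C,T} (union, +1)
AFLN@1: {A,C,T} ∩ {A} = {A} (intersection, +0)
DT@1: {C} ∪ {T} = {C,T} (union, +1)
ADFLNT@1: {A} ∪ {C,T} = {A,C,T} (union, +1)
ADFJLNT@1: {A,C,T} ∩ {C} = {C} (intersection, +0)
AF@2: {T} ∪ {C} = {C,T} (union, +1)
AFL@2: {C,T} ∩ {C} = {C} (intersection, +0)
AFLN@2: {C} ∪ {T} = {C,T} (union, +1)
DT@2: {G} ∩ {G} = {G} (intersection, +0)
ADFLNT@2: {C,T} ∪ {G} = {C,G,T} (union, +1)
ADFJLNT@2: {C,G,T} ∪ {A} = {A,C,G,T} (union, +1)
AF@3: {G} ∪ {A} = {A,G} (union, +1)
AFL@3: {A,G} ∩ {A} = {A} (intersection, +0)
AFLN@3: {A} ∪ {T} = {A,T} (union, +1)
DT@3: {T} ∩ {T} = {T} (intersection, +0)
ADFLNT@3: {A,T} ∩ {T} = {T} (intersection, +0)
ADFJLNT@3: {T} ∪ {C} = {C,T} (union, +1)
AF@4: {C} ∩ {C} = {C} (intersection, +0)
AFL@4: {C} ∪ {T} = {C,T} (union, +1)
AFLN@4: {C,T} ∩ {C} = {C} (intersection, +0)
DT@4: {A} ∪ {C} = {A,C} (union, +1)
ADFLNT@4: {C} ∩ {A,C} = {C} (intersection, +0)
ADFJLNT@4: {C} ∪ {G} = {C,G} (union, +1)
AF@5: {C} ∪ {T} = {C,T} (union, +1)
AFL@5: {C,T} ∩ {C} = {C} (intersection, +0)
AFLN@5: {C} ∪ {T} = {C,T} (union, +1)
DT@5: {G} ∪ {A} = {A,G} (union, +1)
ADFLNT@5: {C,T} ∪ {A,G} = {A,C,G,T} (union, +1)
ADFJLNT@5: {A,C,G,T} ∩ {C} = {C} (intersection, +0)
AF@6: {A} ∩ {A} = {A} (intersection, +0)
AFL@6: {A} ∪ {G} = {A,G} (union, +1)
AFLN@6: {A,G} ∩ {A} = {A} (intersection, +0)
DT@6: {T} ∪ {A} = {A,T} (union, +1)
ADFLNT@6: {A} ∩ {A,T} = {A} (intersection, +0)
ADFJLNT@6: {A} ∪ {T} = {A,T} (union, +1)
AF@7: {A} ∩ {A} = {A} (intersection, +0)
AFL@7: {A} ∪ {G} = {A,G} (union, +1)
AFLN@7: {A,G} ∪ {C} = {A,C,G} (union, +1)
DT@7: {T} ∪ {A} = {A,T} (union, +1)
ADFLNT@7: {A,C,G} ∩ {A,T} = {A} (intersection, +0)
ADFJLNT@7: {A} ∩ {A} = {A} (intersection, +0)
per-site changes: [2, 4, 4, 3, 3, 4, 3, 3]; total = 26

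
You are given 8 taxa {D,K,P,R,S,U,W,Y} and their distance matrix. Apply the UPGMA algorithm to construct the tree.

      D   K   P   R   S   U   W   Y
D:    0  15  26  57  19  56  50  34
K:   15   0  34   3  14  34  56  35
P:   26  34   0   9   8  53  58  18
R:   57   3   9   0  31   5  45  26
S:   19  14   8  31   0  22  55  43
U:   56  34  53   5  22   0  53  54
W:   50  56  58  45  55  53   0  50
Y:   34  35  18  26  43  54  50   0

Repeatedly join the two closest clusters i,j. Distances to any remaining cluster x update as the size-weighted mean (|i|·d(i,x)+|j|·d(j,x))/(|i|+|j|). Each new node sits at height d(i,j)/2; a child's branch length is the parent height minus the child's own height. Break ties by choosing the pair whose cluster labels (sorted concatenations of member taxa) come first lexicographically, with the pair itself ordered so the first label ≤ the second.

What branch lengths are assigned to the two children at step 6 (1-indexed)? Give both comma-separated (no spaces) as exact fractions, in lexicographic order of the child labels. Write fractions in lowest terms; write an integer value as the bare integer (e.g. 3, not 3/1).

1. join K+R (d=3) ⇒ KR; edges |K|=3/2, |R|=3/2
  updated: d(D,KR)=36, d(KR,P)=43/2, d(KR,S)=45/2, d(KR,U)=39/2, d(KR,W)=101/2, d(KR,Y)=61/2
2. join P+S (d=8) ⇒ PS; edges |P|=4, |S|=4
  updated: d(D,PS)=45/2, d(KR,PS)=22, d(PS,U)=75/2, d(PS,W)=113/2, d(PS,Y)=61/2
3. join KR+U (d=39/2) ⇒ KRU; edges |KR|=33/4, |U|=39/4
  updated: d(D,KRU)=128/3, d(KRU,PS)=163/6, d(KRU,W)=154/3, d(KRU,Y)=115/3
4. join D+PS (d=45/2) ⇒ DPS; edges |D|=45/4, |PS|=29/4
  updated: d(DPS,KRU)=97/3, d(DPS,W)=163/3, d(DPS,Y)=95/3
5. join DPS+Y (d=95/3) ⇒ DPSY; edges |DPS|=55/12, |Y|=95/6
  updated: d(DPSY,KRU)=203/6, d(DPSY,W)=213/4
6. join DPSY+KRU (d=203/6) ⇒ DKPRSUY; edges |DPSY|=13/12, |KRU|=43/6
  updated: d(DKPRSUY,W)=367/7
7. join DKPRSUY+W (d=367/7) ⇒ DKPRSUWY; edges |DKPRSUY|=781/84, |W|=367/14
final tree: ((((D:45/4,(P:4,S:4):29/4):55/12,Y:95/6):13/12,((K:3/2,R:3/2):33/4,U:39/4):43/6):781/84,W:367/14)
total length: 3127/28

13/12,43/6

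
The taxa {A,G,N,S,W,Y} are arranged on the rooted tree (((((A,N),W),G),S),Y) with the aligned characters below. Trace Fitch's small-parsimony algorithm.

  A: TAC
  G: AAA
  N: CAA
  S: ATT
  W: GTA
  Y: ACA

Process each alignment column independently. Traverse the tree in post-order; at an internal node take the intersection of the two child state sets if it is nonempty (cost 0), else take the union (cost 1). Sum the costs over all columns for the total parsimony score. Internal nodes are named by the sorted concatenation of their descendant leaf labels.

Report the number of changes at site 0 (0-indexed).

site 0, node AN: A={T} ∪ N={C} → {C,T} (+1)
site 0, node ANW: AN={C,T} ∪ W={G} → {C,G,T} (+1)
site 0, node AGNW: ANW={C,G,T} ∪ G={A} → {A,C,G,T} (+1)
site 0, node AGNSW: AGNW={A,C,G,T} ∩ S={A} → {A} (+0)
site 0, node AGNSWY: AGNSW={A} ∩ Y={A} → {A} (+0)
site 1, node AN: A={A} ∩ N={A} → {A} (+0)
site 1, node ANW: AN={A} ∪ W={T} → {A,T} (+1)
site 1, node AGNW: ANW={A,T} ∩ G={A} → {A} (+0)
site 1, node AGNSW: AGNW={A} ∪ S={T} → {A,T} (+1)
site 1, node AGNSWY: AGNSW={A,T} ∪ Y={C} → {A,C,T} (+1)
site 2, node AN: A={C} ∪ N={A} → {A,C} (+1)
site 2, node ANW: AN={A,C} ∩ W={A} → {A} (+0)
site 2, node AGNW: ANW={A} ∩ G={A} → {A} (+0)
site 2, node AGNSW: AGNW={A} ∪ S={T} → {A,T} (+1)
site 2, node AGNSWY: AGNSW={A,T} ∩ Y={A} → {A} (+0)
per-site changes: [3, 3, 2]; total = 8

3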